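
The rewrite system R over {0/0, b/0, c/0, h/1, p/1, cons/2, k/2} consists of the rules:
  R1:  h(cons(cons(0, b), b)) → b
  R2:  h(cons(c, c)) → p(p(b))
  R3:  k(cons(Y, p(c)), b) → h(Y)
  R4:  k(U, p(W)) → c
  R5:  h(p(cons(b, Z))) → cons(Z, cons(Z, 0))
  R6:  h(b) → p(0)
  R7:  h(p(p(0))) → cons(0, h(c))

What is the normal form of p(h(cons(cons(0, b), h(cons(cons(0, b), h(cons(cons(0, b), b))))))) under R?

1. p(h(cons(cons(0, b), h(cons(cons(0, b), h(cons(cons(0, b), b)))))))  →  p(h(cons(cons(0, b), h(cons(cons(0, b), b)))))   [R1 at 1.1.2.1.2]
2. p(h(cons(cons(0, b), h(cons(cons(0, b), b)))))  →  p(h(cons(cons(0, b), b)))   [R1 at 1.1.2]
3. p(h(cons(cons(0, b), b)))  →  p(b)   [R1 at 1]

p(b)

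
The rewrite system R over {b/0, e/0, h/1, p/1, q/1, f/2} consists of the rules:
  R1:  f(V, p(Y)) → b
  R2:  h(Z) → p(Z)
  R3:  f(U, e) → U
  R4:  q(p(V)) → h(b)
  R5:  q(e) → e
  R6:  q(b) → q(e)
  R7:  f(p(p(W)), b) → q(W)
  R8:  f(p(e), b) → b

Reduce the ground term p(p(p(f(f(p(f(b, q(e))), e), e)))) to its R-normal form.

1. p(p(p(f(f(p(f(b, q(e))), e), e))))  →  p(p(p(f(p(f(b, q(e))), e))))   [R3 at 1.1.1]
2. p(p(p(f(p(f(b, q(e))), e))))  →  p(p(p(p(f(b, q(e))))))   [R3 at 1.1.1]
3. p(p(p(p(f(b, q(e))))))  →  p(p(p(p(f(b, e)))))   [R5 at 1.1.1.1.2]
4. p(p(p(p(f(b, e)))))  →  p(p(p(p(b))))   [R3 at 1.1.1.1]

p(p(p(p(b))))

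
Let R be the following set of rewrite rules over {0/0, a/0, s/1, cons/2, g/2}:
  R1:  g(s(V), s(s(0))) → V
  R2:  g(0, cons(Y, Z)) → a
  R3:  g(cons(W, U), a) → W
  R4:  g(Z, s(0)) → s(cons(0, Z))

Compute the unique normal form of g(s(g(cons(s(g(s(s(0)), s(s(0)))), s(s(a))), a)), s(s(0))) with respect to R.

s(s(0))

1. g(s(g(cons(s(g(s(s(0)), s(s(0)))), s(s(a))), a)), s(s(0)))  →  g(cons(s(g(s(s(0)), s(s(0)))), s(s(a))), a)   [R1 at ε]
2. g(cons(s(g(s(s(0)), s(s(0)))), s(s(a))), a)  →  s(g(s(s(0)), s(s(0))))   [R3 at ε]
3. s(g(s(s(0)), s(s(0))))  →  s(s(0))   [R1 at 1]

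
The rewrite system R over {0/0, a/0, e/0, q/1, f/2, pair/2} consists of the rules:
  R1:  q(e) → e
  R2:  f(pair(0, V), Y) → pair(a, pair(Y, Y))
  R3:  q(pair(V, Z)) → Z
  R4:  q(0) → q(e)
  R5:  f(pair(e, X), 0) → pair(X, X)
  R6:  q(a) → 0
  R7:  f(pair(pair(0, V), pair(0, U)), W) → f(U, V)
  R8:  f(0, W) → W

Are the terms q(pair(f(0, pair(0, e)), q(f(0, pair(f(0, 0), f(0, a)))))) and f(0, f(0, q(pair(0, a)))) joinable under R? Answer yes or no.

Reduce t₁ = q(pair(f(0, pair(0, e)), q(f(0, pair(f(0, 0), f(0, a)))))):
1. q(pair(f(0, pair(0, e)), q(f(0, pair(f(0, 0), f(0, a))))))  →  q(f(0, pair(f(0, 0), f(0, a))))   [R3 at ε]
2. q(f(0, pair(f(0, 0), f(0, a))))  →  q(pair(f(0, 0), f(0, a)))   [R8 at 1]
3. q(pair(f(0, 0), f(0, a)))  →  f(0, a)   [R3 at ε]
4. f(0, a)  →  a   [R8 at ε]

Reduce t₂ = f(0, f(0, q(pair(0, a)))):
1. f(0, f(0, q(pair(0, a))))  →  f(0, q(pair(0, a)))   [R8 at ε]
2. f(0, q(pair(0, a)))  →  q(pair(0, a))   [R8 at ε]
3. q(pair(0, a))  →  a   [R3 at ε]

yes — NF(t₁) = a, NF(t₂) = a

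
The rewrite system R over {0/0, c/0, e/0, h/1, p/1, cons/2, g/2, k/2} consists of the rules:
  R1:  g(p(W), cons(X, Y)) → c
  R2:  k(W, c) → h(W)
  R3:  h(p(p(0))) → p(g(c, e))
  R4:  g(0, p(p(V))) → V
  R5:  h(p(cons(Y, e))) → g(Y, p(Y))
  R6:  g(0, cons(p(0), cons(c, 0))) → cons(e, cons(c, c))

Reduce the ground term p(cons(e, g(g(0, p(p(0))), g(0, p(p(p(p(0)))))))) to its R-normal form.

p(cons(e, 0))

1. p(cons(e, g(g(0, p(p(0))), g(0, p(p(p(p(0))))))))  →  p(cons(e, g(0, g(0, p(p(p(p(0))))))))   [R4 at 1.2.1]
2. p(cons(e, g(0, g(0, p(p(p(p(0))))))))  →  p(cons(e, g(0, p(p(0)))))   [R4 at 1.2.2]
3. p(cons(e, g(0, p(p(0)))))  →  p(cons(e, 0))   [R4 at 1.2]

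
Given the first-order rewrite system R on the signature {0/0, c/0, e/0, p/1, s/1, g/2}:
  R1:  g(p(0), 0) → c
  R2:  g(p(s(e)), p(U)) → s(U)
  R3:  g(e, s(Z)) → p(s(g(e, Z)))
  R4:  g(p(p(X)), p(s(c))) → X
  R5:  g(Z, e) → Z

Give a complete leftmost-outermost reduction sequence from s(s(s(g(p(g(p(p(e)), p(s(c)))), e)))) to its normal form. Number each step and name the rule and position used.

1. s(s(s(g(p(g(p(p(e)), p(s(c)))), e))))  →  s(s(s(p(g(p(p(e)), p(s(c)))))))   [R5 at 1.1.1]
2. s(s(s(p(g(p(p(e)), p(s(c)))))))  →  s(s(s(p(e))))   [R4 at 1.1.1.1]

s(s(s(p(e))))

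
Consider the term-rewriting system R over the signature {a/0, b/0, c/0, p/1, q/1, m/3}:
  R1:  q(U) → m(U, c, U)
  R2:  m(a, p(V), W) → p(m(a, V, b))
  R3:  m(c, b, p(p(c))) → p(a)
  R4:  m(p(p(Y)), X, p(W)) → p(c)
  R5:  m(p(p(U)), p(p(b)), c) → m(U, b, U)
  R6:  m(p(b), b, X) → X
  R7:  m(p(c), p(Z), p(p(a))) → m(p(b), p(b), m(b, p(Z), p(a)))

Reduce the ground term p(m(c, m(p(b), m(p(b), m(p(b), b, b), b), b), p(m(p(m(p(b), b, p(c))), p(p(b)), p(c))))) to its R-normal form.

1. p(m(c, m(p(b), m(p(b), m(p(b), b, b), b), b), p(m(p(m(p(b), b, p(c))), p(p(b)), p(c)))))  →  p(m(c, m(p(b), m(p(b), b, b), b), p(m(p(m(p(b), b, p(c))), p(p(b)), p(c)))))   [R6 at 1.2.2.2]
2. p(m(c, m(p(b), m(p(b), b, b), b), p(m(p(m(p(b), b, p(c))), p(p(b)), p(c)))))  →  p(m(c, m(p(b), b, b), p(m(p(m(p(b), b, p(c))), p(p(b)), p(c)))))   [R6 at 1.2.2]
3. p(m(c, m(p(b), b, b), p(m(p(m(p(b), b, p(c))), p(p(b)), p(c)))))  →  p(m(c, b, p(m(p(m(p(b), b, p(c))), p(p(b)), p(c)))))   [R6 at 1.2]
4. p(m(c, b, p(m(p(m(p(b), b, p(c))), p(p(b)), p(c)))))  →  p(m(c, b, p(m(p(p(c)), p(p(b)), p(c)))))   [R6 at 1.3.1.1.1]
5. p(m(c, b, p(m(p(p(c)), p(p(b)), p(c)))))  →  p(m(c, b, p(p(c))))   [R4 at 1.3.1]
6. p(m(c, b, p(p(c))))  →  p(p(a))   [R3 at 1]

p(p(a))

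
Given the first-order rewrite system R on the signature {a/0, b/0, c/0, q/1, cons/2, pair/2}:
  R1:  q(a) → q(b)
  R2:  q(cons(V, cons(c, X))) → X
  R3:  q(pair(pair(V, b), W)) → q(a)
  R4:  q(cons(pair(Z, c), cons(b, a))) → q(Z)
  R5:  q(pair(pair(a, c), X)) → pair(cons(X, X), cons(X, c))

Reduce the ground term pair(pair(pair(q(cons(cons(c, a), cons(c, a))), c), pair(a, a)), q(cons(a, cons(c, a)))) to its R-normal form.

1. pair(pair(pair(q(cons(cons(c, a), cons(c, a))), c), pair(a, a)), q(cons(a, cons(c, a))))  →  pair(pair(pair(a, c), pair(a, a)), q(cons(a, cons(c, a))))   [R2 at 1.1.1]
2. pair(pair(pair(a, c), pair(a, a)), q(cons(a, cons(c, a))))  →  pair(pair(pair(a, c), pair(a, a)), a)   [R2 at 2]

pair(pair(pair(a, c), pair(a, a)), a)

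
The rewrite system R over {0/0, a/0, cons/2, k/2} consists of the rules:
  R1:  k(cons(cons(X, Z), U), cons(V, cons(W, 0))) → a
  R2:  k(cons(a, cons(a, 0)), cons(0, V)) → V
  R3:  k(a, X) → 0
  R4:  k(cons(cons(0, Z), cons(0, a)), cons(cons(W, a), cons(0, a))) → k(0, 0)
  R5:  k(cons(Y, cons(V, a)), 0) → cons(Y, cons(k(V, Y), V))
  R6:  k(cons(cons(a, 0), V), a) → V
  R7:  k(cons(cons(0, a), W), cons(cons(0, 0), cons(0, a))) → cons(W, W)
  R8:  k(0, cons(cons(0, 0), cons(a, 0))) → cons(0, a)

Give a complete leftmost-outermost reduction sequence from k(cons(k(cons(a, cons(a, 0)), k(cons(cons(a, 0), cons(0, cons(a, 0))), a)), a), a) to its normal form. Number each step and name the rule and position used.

1. k(cons(k(cons(a, cons(a, 0)), k(cons(cons(a, 0), cons(0, cons(a, 0))), a)), a), a)  →  k(cons(k(cons(a, cons(a, 0)), cons(0, cons(a, 0))), a), a)   [R6 at 1.1.2]
2. k(cons(k(cons(a, cons(a, 0)), cons(0, cons(a, 0))), a), a)  →  k(cons(cons(a, 0), a), a)   [R2 at 1.1]
3. k(cons(cons(a, 0), a), a)  →  a   [R6 at ε]

a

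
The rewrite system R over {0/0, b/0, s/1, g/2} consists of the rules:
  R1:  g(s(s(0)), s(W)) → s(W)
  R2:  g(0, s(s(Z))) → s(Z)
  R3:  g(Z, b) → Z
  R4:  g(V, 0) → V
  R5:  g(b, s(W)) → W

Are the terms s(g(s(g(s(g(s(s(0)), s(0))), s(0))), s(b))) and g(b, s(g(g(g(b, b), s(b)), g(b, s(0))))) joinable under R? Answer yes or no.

no — NF(t₁) = s(s(b)), NF(t₂) = b

Reduce t₁ = s(g(s(g(s(g(s(s(0)), s(0))), s(0))), s(b))):
1. s(g(s(g(s(g(s(s(0)), s(0))), s(0))), s(b)))  →  s(g(s(g(s(s(0)), s(0))), s(b)))   [R1 at 1.1.1.1.1]
2. s(g(s(g(s(s(0)), s(0))), s(b)))  →  s(g(s(s(0)), s(b)))   [R1 at 1.1.1]
3. s(g(s(s(0)), s(b)))  →  s(s(b))   [R1 at 1]

Reduce t₂ = g(b, s(g(g(g(b, b), s(b)), g(b, s(0))))):
1. g(b, s(g(g(g(b, b), s(b)), g(b, s(0)))))  →  g(g(g(b, b), s(b)), g(b, s(0)))   [R5 at ε]
2. g(g(g(b, b), s(b)), g(b, s(0)))  →  g(g(b, s(b)), g(b, s(0)))   [R3 at 1.1]
3. g(g(b, s(b)), g(b, s(0)))  →  g(b, g(b, s(0)))   [R5 at 1]
4. g(b, g(b, s(0)))  →  g(b, 0)   [R5 at 2]
5. g(b, 0)  →  b   [R4 at ε]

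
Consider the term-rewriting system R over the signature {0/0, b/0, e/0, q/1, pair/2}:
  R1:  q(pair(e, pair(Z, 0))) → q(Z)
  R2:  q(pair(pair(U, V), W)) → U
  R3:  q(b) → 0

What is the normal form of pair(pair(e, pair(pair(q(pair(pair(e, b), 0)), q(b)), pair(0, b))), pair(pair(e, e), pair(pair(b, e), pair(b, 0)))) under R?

1. pair(pair(e, pair(pair(q(pair(pair(e, b), 0)), q(b)), pair(0, b))), pair(pair(e, e), pair(pair(b, e), pair(b, 0))))  →  pair(pair(e, pair(pair(e, q(b)), pair(0, b))), pair(pair(e, e), pair(pair(b, e), pair(b, 0))))   [R2 at 1.2.1.1]
2. pair(pair(e, pair(pair(e, q(b)), pair(0, b))), pair(pair(e, e), pair(pair(b, e), pair(b, 0))))  →  pair(pair(e, pair(pair(e, 0), pair(0, b))), pair(pair(e, e), pair(pair(b, e), pair(b, 0))))   [R3 at 1.2.1.2]

pair(pair(e, pair(pair(e, 0), pair(0, b))), pair(pair(e, e), pair(pair(b, e), pair(b, 0))))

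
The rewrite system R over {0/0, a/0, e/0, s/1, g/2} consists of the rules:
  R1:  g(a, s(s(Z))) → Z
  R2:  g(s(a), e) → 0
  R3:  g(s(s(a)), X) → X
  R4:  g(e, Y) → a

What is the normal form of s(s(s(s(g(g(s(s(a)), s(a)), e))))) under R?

1. s(s(s(s(g(g(s(s(a)), s(a)), e)))))  →  s(s(s(s(g(s(a), e)))))   [R3 at 1.1.1.1.1]
2. s(s(s(s(g(s(a), e)))))  →  s(s(s(s(0))))   [R2 at 1.1.1.1]

s(s(s(s(0))))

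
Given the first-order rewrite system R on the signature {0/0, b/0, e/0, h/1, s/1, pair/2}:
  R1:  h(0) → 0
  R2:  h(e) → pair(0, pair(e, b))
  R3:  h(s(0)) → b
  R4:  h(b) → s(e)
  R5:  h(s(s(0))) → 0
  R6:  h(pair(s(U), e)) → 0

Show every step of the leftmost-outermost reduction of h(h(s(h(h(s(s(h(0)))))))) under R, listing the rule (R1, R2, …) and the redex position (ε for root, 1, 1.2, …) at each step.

s(e)

1. h(h(s(h(h(s(s(h(0))))))))  →  h(h(s(h(h(s(s(0)))))))   [R1 at 1.1.1.1.1.1.1]
2. h(h(s(h(h(s(s(0)))))))  →  h(h(s(h(0))))   [R5 at 1.1.1.1]
3. h(h(s(h(0))))  →  h(h(s(0)))   [R1 at 1.1.1]
4. h(h(s(0)))  →  h(b)   [R3 at 1]
5. h(b)  →  s(e)   [R4 at ε]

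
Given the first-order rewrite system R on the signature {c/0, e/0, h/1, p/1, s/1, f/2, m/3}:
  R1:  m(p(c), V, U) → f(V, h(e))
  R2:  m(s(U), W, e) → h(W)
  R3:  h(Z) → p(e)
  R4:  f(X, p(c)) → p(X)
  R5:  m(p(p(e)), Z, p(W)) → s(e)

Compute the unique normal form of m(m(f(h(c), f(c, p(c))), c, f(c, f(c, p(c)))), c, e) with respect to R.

1. m(m(f(h(c), f(c, p(c))), c, f(c, f(c, p(c)))), c, e)  →  m(m(f(p(e), f(c, p(c))), c, f(c, f(c, p(c)))), c, e)   [R3 at 1.1.1]
2. m(m(f(p(e), f(c, p(c))), c, f(c, f(c, p(c)))), c, e)  →  m(m(f(p(e), p(c)), c, f(c, f(c, p(c)))), c, e)   [R4 at 1.1.2]
3. m(m(f(p(e), p(c)), c, f(c, f(c, p(c)))), c, e)  →  m(m(p(p(e)), c, f(c, f(c, p(c)))), c, e)   [R4 at 1.1]
4. m(m(p(p(e)), c, f(c, f(c, p(c)))), c, e)  →  m(m(p(p(e)), c, f(c, p(c))), c, e)   [R4 at 1.3.2]
5. m(m(p(p(e)), c, f(c, p(c))), c, e)  →  m(m(p(p(e)), c, p(c)), c, e)   [R4 at 1.3]
6. m(m(p(p(e)), c, p(c)), c, e)  →  m(s(e), c, e)   [R5 at 1]
7. m(s(e), c, e)  →  h(c)   [R2 at ε]
8. h(c)  →  p(e)   [R3 at ε]

p(e)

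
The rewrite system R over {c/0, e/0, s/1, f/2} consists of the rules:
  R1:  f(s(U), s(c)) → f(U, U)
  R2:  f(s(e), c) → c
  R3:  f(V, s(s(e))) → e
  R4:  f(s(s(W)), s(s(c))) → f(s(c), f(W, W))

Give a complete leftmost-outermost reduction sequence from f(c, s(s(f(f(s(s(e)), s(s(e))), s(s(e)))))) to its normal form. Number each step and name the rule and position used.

e

1. f(c, s(s(f(f(s(s(e)), s(s(e))), s(s(e))))))  →  f(c, s(s(e)))   [R3 at 2.1.1]
2. f(c, s(s(e)))  →  e   [R3 at ε]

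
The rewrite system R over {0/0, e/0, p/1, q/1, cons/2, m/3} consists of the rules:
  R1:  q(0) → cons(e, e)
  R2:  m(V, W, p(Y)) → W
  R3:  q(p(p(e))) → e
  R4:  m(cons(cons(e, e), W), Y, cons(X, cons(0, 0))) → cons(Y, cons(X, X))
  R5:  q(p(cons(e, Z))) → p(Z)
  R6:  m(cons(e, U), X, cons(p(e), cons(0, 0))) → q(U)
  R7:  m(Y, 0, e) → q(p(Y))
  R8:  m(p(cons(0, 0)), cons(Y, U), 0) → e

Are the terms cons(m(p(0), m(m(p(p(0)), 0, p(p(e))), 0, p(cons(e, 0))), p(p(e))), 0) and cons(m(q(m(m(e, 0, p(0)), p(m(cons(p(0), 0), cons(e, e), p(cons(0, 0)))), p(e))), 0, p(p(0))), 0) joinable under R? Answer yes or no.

yes — NF(t₁) = cons(0, 0), NF(t₂) = cons(0, 0)

Reduce t₁ = cons(m(p(0), m(m(p(p(0)), 0, p(p(e))), 0, p(cons(e, 0))), p(p(e))), 0):
1. cons(m(p(0), m(m(p(p(0)), 0, p(p(e))), 0, p(cons(e, 0))), p(p(e))), 0)  →  cons(m(m(p(p(0)), 0, p(p(e))), 0, p(cons(e, 0))), 0)   [R2 at 1]
2. cons(m(m(p(p(0)), 0, p(p(e))), 0, p(cons(e, 0))), 0)  →  cons(0, 0)   [R2 at 1]

Reduce t₂ = cons(m(q(m(m(e, 0, p(0)), p(m(cons(p(0), 0), cons(e, e), p(cons(0, 0)))), p(e))), 0, p(p(0))), 0):
1. cons(m(q(m(m(e, 0, p(0)), p(m(cons(p(0), 0), cons(e, e), p(cons(0, 0)))), p(e))), 0, p(p(0))), 0)  →  cons(0, 0)   [R2 at 1]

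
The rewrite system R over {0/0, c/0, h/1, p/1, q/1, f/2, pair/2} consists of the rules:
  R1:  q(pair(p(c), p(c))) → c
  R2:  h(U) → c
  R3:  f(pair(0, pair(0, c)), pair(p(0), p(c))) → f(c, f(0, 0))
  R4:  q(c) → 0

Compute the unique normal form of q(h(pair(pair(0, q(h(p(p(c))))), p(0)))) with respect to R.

1. q(h(pair(pair(0, q(h(p(p(c))))), p(0))))  →  q(c)   [R2 at 1]
2. q(c)  →  0   [R4 at ε]

0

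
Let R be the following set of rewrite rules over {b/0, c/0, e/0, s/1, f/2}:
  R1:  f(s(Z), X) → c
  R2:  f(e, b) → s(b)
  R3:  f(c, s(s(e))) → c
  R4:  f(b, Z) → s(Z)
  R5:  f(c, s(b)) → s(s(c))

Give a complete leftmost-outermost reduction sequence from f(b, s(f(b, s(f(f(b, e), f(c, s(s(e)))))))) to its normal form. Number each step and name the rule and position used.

s(s(s(s(c))))

1. f(b, s(f(b, s(f(f(b, e), f(c, s(s(e))))))))  →  s(s(f(b, s(f(f(b, e), f(c, s(s(e))))))))   [R4 at ε]
2. s(s(f(b, s(f(f(b, e), f(c, s(s(e))))))))  →  s(s(s(s(f(f(b, e), f(c, s(s(e))))))))   [R4 at 1.1]
3. s(s(s(s(f(f(b, e), f(c, s(s(e))))))))  →  s(s(s(s(f(s(e), f(c, s(s(e))))))))   [R4 at 1.1.1.1.1]
4. s(s(s(s(f(s(e), f(c, s(s(e))))))))  →  s(s(s(s(c))))   [R1 at 1.1.1.1]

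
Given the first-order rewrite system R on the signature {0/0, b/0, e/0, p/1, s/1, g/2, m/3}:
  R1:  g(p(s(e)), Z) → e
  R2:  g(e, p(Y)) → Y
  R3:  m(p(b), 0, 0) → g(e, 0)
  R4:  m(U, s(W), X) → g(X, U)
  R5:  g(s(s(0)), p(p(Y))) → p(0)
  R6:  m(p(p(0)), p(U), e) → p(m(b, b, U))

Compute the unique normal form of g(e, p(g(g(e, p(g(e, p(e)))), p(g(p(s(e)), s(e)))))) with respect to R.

e

1. g(e, p(g(g(e, p(g(e, p(e)))), p(g(p(s(e)), s(e))))))  →  g(g(e, p(g(e, p(e)))), p(g(p(s(e)), s(e))))   [R2 at ε]
2. g(g(e, p(g(e, p(e)))), p(g(p(s(e)), s(e))))  →  g(g(e, p(e)), p(g(p(s(e)), s(e))))   [R2 at 1]
3. g(g(e, p(e)), p(g(p(s(e)), s(e))))  →  g(e, p(g(p(s(e)), s(e))))   [R2 at 1]
4. g(e, p(g(p(s(e)), s(e))))  →  g(p(s(e)), s(e))   [R2 at ε]
5. g(p(s(e)), s(e))  →  e   [R1 at ε]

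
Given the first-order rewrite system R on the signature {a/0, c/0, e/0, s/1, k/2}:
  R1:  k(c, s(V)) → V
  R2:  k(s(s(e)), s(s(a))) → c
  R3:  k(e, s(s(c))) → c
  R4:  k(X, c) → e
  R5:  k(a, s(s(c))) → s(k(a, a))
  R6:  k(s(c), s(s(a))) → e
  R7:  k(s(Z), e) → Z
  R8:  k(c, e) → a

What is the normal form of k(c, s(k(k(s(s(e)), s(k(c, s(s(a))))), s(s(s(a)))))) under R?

1. k(c, s(k(k(s(s(e)), s(k(c, s(s(a))))), s(s(s(a))))))  →  k(k(s(s(e)), s(k(c, s(s(a))))), s(s(s(a))))   [R1 at ε]
2. k(k(s(s(e)), s(k(c, s(s(a))))), s(s(s(a))))  →  k(k(s(s(e)), s(s(a))), s(s(s(a))))   [R1 at 1.2.1]
3. k(k(s(s(e)), s(s(a))), s(s(s(a))))  →  k(c, s(s(s(a))))   [R2 at 1]
4. k(c, s(s(s(a))))  →  s(s(a))   [R1 at ε]

s(s(a))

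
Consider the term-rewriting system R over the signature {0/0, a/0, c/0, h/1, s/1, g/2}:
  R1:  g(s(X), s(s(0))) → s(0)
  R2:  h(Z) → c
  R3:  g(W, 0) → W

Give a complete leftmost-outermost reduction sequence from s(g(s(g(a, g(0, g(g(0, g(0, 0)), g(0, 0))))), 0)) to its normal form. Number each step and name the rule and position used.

1. s(g(s(g(a, g(0, g(g(0, g(0, 0)), g(0, 0))))), 0))  →  s(s(g(a, g(0, g(g(0, g(0, 0)), g(0, 0))))))   [R3 at 1]
2. s(s(g(a, g(0, g(g(0, g(0, 0)), g(0, 0))))))  →  s(s(g(a, g(0, g(g(0, 0), g(0, 0))))))   [R3 at 1.1.2.2.1.2]
3. s(s(g(a, g(0, g(g(0, 0), g(0, 0))))))  →  s(s(g(a, g(0, g(0, g(0, 0))))))   [R3 at 1.1.2.2.1]
4. s(s(g(a, g(0, g(0, g(0, 0))))))  →  s(s(g(a, g(0, g(0, 0)))))   [R3 at 1.1.2.2.2]
5. s(s(g(a, g(0, g(0, 0)))))  →  s(s(g(a, g(0, 0))))   [R3 at 1.1.2.2]
6. s(s(g(a, g(0, 0))))  →  s(s(g(a, 0)))   [R3 at 1.1.2]
7. s(s(g(a, 0)))  →  s(s(a))   [R3 at 1.1]

s(s(a))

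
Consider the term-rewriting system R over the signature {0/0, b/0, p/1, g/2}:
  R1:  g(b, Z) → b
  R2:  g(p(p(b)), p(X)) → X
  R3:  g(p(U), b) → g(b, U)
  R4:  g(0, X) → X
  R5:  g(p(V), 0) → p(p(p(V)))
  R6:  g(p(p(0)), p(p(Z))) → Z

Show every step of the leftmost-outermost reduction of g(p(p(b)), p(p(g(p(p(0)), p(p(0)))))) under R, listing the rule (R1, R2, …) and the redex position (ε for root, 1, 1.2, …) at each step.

p(0)

1. g(p(p(b)), p(p(g(p(p(0)), p(p(0))))))  →  p(g(p(p(0)), p(p(0))))   [R2 at ε]
2. p(g(p(p(0)), p(p(0))))  →  p(0)   [R6 at 1]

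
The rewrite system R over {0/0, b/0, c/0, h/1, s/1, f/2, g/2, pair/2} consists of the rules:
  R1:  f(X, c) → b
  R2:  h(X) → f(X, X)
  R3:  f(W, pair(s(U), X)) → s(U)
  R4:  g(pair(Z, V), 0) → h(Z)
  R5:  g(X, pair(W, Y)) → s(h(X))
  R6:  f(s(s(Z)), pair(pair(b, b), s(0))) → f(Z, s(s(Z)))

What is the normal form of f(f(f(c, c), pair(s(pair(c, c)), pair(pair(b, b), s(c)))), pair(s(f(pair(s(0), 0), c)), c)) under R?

s(b)

1. f(f(f(c, c), pair(s(pair(c, c)), pair(pair(b, b), s(c)))), pair(s(f(pair(s(0), 0), c)), c))  →  s(f(pair(s(0), 0), c))   [R3 at ε]
2. s(f(pair(s(0), 0), c))  →  s(b)   [R1 at 1]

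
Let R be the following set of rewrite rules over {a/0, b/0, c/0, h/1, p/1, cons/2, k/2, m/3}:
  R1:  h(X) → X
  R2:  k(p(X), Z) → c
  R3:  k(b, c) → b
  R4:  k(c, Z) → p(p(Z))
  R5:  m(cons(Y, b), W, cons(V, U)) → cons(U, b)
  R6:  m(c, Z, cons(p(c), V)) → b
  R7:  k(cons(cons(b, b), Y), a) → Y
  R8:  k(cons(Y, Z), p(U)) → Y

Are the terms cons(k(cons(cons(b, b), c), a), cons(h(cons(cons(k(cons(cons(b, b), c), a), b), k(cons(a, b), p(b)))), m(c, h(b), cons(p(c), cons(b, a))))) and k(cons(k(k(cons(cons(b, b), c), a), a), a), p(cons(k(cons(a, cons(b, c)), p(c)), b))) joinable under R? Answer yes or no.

no — NF(t₁) = cons(c, cons(cons(cons(c, b), a), b)), NF(t₂) = p(p(a))

Reduce t₁ = cons(k(cons(cons(b, b), c), a), cons(h(cons(cons(k(cons(cons(b, b), c), a), b), k(cons(a, b), p(b)))), m(c, h(b), cons(p(c), cons(b, a))))):
1. cons(k(cons(cons(b, b), c), a), cons(h(cons(cons(k(cons(cons(b, b), c), a), b), k(cons(a, b), p(b)))), m(c, h(b), cons(p(c), cons(b, a)))))  →  cons(c, cons(h(cons(cons(k(cons(cons(b, b), c), a), b), k(cons(a, b), p(b)))), m(c, h(b), cons(p(c), cons(b, a)))))   [R7 at 1]
2. cons(c, cons(h(cons(cons(k(cons(cons(b, b), c), a), b), k(cons(a, b), p(b)))), m(c, h(b), cons(p(c), cons(b, a)))))  →  cons(c, cons(cons(cons(k(cons(cons(b, b), c), a), b), k(cons(a, b), p(b))), m(c, h(b), cons(p(c), cons(b, a)))))   [R1 at 2.1]
3. cons(c, cons(cons(cons(k(cons(cons(b, b), c), a), b), k(cons(a, b), p(b))), m(c, h(b), cons(p(c), cons(b, a)))))  →  cons(c, cons(cons(cons(c, b), k(cons(a, b), p(b))), m(c, h(b), cons(p(c), cons(b, a)))))   [R7 at 2.1.1.1]
4. cons(c, cons(cons(cons(c, b), k(cons(a, b), p(b))), m(c, h(b), cons(p(c), cons(b, a)))))  →  cons(c, cons(cons(cons(c, b), a), m(c, h(b), cons(p(c), cons(b, a)))))   [R8 at 2.1.2]
5. cons(c, cons(cons(cons(c, b), a), m(c, h(b), cons(p(c), cons(b, a)))))  →  cons(c, cons(cons(cons(c, b), a), b))   [R6 at 2.2]

Reduce t₂ = k(cons(k(k(cons(cons(b, b), c), a), a), a), p(cons(k(cons(a, cons(b, c)), p(c)), b))):
1. k(cons(k(k(cons(cons(b, b), c), a), a), a), p(cons(k(cons(a, cons(b, c)), p(c)), b)))  →  k(k(cons(cons(b, b), c), a), a)   [R8 at ε]
2. k(k(cons(cons(b, b), c), a), a)  →  k(c, a)   [R7 at 1]
3. k(c, a)  →  p(p(a))   [R4 at ε]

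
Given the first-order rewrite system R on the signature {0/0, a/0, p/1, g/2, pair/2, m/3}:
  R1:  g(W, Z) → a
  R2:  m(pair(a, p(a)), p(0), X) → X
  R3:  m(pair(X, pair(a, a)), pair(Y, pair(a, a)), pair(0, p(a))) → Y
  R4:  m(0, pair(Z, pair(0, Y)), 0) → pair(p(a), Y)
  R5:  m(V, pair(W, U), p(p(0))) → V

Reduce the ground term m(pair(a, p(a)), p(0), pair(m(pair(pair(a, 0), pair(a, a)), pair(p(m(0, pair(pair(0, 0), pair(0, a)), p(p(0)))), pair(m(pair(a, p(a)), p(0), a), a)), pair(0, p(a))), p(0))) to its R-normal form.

pair(p(0), p(0))

1. m(pair(a, p(a)), p(0), pair(m(pair(pair(a, 0), pair(a, a)), pair(p(m(0, pair(pair(0, 0), pair(0, a)), p(p(0)))), pair(m(pair(a, p(a)), p(0), a), a)), pair(0, p(a))), p(0)))  →  pair(m(pair(pair(a, 0), pair(a, a)), pair(p(m(0, pair(pair(0, 0), pair(0, a)), p(p(0)))), pair(m(pair(a, p(a)), p(0), a), a)), pair(0, p(a))), p(0))   [R2 at ε]
2. pair(m(pair(pair(a, 0), pair(a, a)), pair(p(m(0, pair(pair(0, 0), pair(0, a)), p(p(0)))), pair(m(pair(a, p(a)), p(0), a), a)), pair(0, p(a))), p(0))  →  pair(m(pair(pair(a, 0), pair(a, a)), pair(p(0), pair(m(pair(a, p(a)), p(0), a), a)), pair(0, p(a))), p(0))   [R5 at 1.2.1.1]
3. pair(m(pair(pair(a, 0), pair(a, a)), pair(p(0), pair(m(pair(a, p(a)), p(0), a), a)), pair(0, p(a))), p(0))  →  pair(m(pair(pair(a, 0), pair(a, a)), pair(p(0), pair(a, a)), pair(0, p(a))), p(0))   [R2 at 1.2.2.1]
4. pair(m(pair(pair(a, 0), pair(a, a)), pair(p(0), pair(a, a)), pair(0, p(a))), p(0))  →  pair(p(0), p(0))   [R3 at 1]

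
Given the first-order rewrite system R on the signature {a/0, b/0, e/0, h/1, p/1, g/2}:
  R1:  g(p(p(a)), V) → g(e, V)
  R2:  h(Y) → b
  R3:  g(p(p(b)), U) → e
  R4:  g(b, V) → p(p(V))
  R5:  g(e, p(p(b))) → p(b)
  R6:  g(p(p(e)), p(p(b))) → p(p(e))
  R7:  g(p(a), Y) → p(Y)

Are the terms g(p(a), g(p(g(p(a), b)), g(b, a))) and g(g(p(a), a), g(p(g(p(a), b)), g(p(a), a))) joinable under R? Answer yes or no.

Reduce t₁ = g(p(a), g(p(g(p(a), b)), g(b, a))):
1. g(p(a), g(p(g(p(a), b)), g(b, a)))  →  p(g(p(g(p(a), b)), g(b, a)))   [R7 at ε]
2. p(g(p(g(p(a), b)), g(b, a)))  →  p(g(p(p(b)), g(b, a)))   [R7 at 1.1.1]
3. p(g(p(p(b)), g(b, a)))  →  p(e)   [R3 at 1]

Reduce t₂ = g(g(p(a), a), g(p(g(p(a), b)), g(p(a), a))):
1. g(g(p(a), a), g(p(g(p(a), b)), g(p(a), a)))  →  g(p(a), g(p(g(p(a), b)), g(p(a), a)))   [R7 at 1]
2. g(p(a), g(p(g(p(a), b)), g(p(a), a)))  →  p(g(p(g(p(a), b)), g(p(a), a)))   [R7 at ε]
3. p(g(p(g(p(a), b)), g(p(a), a)))  →  p(g(p(p(b)), g(p(a), a)))   [R7 at 1.1.1]
4. p(g(p(p(b)), g(p(a), a)))  →  p(e)   [R3 at 1]

yes — NF(t₁) = p(e), NF(t₂) = p(e)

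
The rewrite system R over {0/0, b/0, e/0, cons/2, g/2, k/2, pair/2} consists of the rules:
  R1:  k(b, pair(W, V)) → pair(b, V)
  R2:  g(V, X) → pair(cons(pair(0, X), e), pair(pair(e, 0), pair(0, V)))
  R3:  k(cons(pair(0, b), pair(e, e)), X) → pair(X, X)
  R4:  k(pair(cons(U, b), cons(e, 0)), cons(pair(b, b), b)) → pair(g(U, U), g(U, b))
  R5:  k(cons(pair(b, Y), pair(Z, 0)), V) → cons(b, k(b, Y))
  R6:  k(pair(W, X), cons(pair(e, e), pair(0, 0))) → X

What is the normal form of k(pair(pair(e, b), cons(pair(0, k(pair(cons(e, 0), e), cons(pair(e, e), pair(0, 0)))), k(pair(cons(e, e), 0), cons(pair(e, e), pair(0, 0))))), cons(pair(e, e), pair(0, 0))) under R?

cons(pair(0, e), 0)

1. k(pair(pair(e, b), cons(pair(0, k(pair(cons(e, 0), e), cons(pair(e, e), pair(0, 0)))), k(pair(cons(e, e), 0), cons(pair(e, e), pair(0, 0))))), cons(pair(e, e), pair(0, 0)))  →  cons(pair(0, k(pair(cons(e, 0), e), cons(pair(e, e), pair(0, 0)))), k(pair(cons(e, e), 0), cons(pair(e, e), pair(0, 0))))   [R6 at ε]
2. cons(pair(0, k(pair(cons(e, 0), e), cons(pair(e, e), pair(0, 0)))), k(pair(cons(e, e), 0), cons(pair(e, e), pair(0, 0))))  →  cons(pair(0, e), k(pair(cons(e, e), 0), cons(pair(e, e), pair(0, 0))))   [R6 at 1.2]
3. cons(pair(0, e), k(pair(cons(e, e), 0), cons(pair(e, e), pair(0, 0))))  →  cons(pair(0, e), 0)   [R6 at 2]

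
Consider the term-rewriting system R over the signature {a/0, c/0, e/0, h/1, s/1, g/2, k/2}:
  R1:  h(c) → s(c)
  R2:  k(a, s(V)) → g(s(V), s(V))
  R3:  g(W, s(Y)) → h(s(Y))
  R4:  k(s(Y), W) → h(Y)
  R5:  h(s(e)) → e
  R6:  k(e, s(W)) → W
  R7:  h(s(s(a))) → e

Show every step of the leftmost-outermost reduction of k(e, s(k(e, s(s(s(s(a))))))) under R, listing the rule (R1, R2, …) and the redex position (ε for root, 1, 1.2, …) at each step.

s(s(s(a)))

1. k(e, s(k(e, s(s(s(s(a)))))))  →  k(e, s(s(s(s(a)))))   [R6 at ε]
2. k(e, s(s(s(s(a)))))  →  s(s(s(a)))   [R6 at ε]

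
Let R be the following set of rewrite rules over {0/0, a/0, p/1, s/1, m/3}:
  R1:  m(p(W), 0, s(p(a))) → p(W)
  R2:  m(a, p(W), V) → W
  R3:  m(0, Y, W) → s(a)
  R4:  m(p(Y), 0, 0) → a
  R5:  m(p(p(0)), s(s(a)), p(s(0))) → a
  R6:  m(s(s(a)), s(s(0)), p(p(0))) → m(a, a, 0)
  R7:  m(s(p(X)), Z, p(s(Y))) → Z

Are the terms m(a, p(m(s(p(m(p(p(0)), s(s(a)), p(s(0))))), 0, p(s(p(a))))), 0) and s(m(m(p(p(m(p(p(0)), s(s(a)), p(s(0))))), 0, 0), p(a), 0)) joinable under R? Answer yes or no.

no — NF(t₁) = 0, NF(t₂) = s(a)

Reduce t₁ = m(a, p(m(s(p(m(p(p(0)), s(s(a)), p(s(0))))), 0, p(s(p(a))))), 0):
1. m(a, p(m(s(p(m(p(p(0)), s(s(a)), p(s(0))))), 0, p(s(p(a))))), 0)  →  m(s(p(m(p(p(0)), s(s(a)), p(s(0))))), 0, p(s(p(a))))   [R2 at ε]
2. m(s(p(m(p(p(0)), s(s(a)), p(s(0))))), 0, p(s(p(a))))  →  0   [R7 at ε]

Reduce t₂ = s(m(m(p(p(m(p(p(0)), s(s(a)), p(s(0))))), 0, 0), p(a), 0)):
1. s(m(m(p(p(m(p(p(0)), s(s(a)), p(s(0))))), 0, 0), p(a), 0))  →  s(m(a, p(a), 0))   [R4 at 1.1]
2. s(m(a, p(a), 0))  →  s(a)   [R2 at 1]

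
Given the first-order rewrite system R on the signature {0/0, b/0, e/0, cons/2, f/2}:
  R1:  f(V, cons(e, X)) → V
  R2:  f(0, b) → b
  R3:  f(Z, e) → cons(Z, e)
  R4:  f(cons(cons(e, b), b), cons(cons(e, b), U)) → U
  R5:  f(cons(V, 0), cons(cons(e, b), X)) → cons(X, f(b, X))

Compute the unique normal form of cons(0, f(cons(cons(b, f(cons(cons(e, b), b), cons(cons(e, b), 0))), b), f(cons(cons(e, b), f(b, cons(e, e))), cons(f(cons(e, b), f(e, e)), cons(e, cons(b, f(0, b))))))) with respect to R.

cons(0, cons(cons(b, 0), b))

1. cons(0, f(cons(cons(b, f(cons(cons(e, b), b), cons(cons(e, b), 0))), b), f(cons(cons(e, b), f(b, cons(e, e))), cons(f(cons(e, b), f(e, e)), cons(e, cons(b, f(0, b)))))))  →  cons(0, f(cons(cons(b, 0), b), f(cons(cons(e, b), f(b, cons(e, e))), cons(f(cons(e, b), f(e, e)), cons(e, cons(b, f(0, b)))))))   [R4 at 2.1.1.2]
2. cons(0, f(cons(cons(b, 0), b), f(cons(cons(e, b), f(b, cons(e, e))), cons(f(cons(e, b), f(e, e)), cons(e, cons(b, f(0, b)))))))  →  cons(0, f(cons(cons(b, 0), b), f(cons(cons(e, b), b), cons(f(cons(e, b), f(e, e)), cons(e, cons(b, f(0, b)))))))   [R1 at 2.2.1.2]
3. cons(0, f(cons(cons(b, 0), b), f(cons(cons(e, b), b), cons(f(cons(e, b), f(e, e)), cons(e, cons(b, f(0, b)))))))  →  cons(0, f(cons(cons(b, 0), b), f(cons(cons(e, b), b), cons(f(cons(e, b), cons(e, e)), cons(e, cons(b, f(0, b)))))))   [R3 at 2.2.2.1.2]
4. cons(0, f(cons(cons(b, 0), b), f(cons(cons(e, b), b), cons(f(cons(e, b), cons(e, e)), cons(e, cons(b, f(0, b)))))))  →  cons(0, f(cons(cons(b, 0), b), f(cons(cons(e, b), b), cons(cons(e, b), cons(e, cons(b, f(0, b)))))))   [R1 at 2.2.2.1]
5. cons(0, f(cons(cons(b, 0), b), f(cons(cons(e, b), b), cons(cons(e, b), cons(e, cons(b, f(0, b)))))))  →  cons(0, f(cons(cons(b, 0), b), cons(e, cons(b, f(0, b)))))   [R4 at 2.2]
6. cons(0, f(cons(cons(b, 0), b), cons(e, cons(b, f(0, b)))))  →  cons(0, cons(cons(b, 0), b))   [R1 at 2]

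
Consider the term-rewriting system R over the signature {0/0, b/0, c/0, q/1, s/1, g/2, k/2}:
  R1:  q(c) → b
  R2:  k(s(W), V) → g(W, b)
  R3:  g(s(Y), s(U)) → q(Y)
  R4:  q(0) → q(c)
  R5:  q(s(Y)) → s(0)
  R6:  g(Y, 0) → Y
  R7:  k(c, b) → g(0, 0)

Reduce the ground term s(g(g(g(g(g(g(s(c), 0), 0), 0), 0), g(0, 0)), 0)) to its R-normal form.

1. s(g(g(g(g(g(g(s(c), 0), 0), 0), 0), g(0, 0)), 0))  →  s(g(g(g(g(g(s(c), 0), 0), 0), 0), g(0, 0)))   [R6 at 1]
2. s(g(g(g(g(g(s(c), 0), 0), 0), 0), g(0, 0)))  →  s(g(g(g(g(s(c), 0), 0), 0), g(0, 0)))   [R6 at 1.1]
3. s(g(g(g(g(s(c), 0), 0), 0), g(0, 0)))  →  s(g(g(g(s(c), 0), 0), g(0, 0)))   [R6 at 1.1]
4. s(g(g(g(s(c), 0), 0), g(0, 0)))  →  s(g(g(s(c), 0), g(0, 0)))   [R6 at 1.1]
5. s(g(g(s(c), 0), g(0, 0)))  →  s(g(s(c), g(0, 0)))   [R6 at 1.1]
6. s(g(s(c), g(0, 0)))  →  s(g(s(c), 0))   [R6 at 1.2]
7. s(g(s(c), 0))  →  s(s(c))   [R6 at 1]

s(s(c))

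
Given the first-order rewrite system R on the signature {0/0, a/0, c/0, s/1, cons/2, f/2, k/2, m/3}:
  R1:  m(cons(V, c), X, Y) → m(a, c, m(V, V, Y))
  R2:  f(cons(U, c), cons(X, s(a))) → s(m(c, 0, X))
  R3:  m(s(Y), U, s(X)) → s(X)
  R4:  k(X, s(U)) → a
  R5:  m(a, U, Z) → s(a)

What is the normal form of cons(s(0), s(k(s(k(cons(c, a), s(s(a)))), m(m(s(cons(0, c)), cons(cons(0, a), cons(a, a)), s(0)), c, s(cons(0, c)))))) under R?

1. cons(s(0), s(k(s(k(cons(c, a), s(s(a)))), m(m(s(cons(0, c)), cons(cons(0, a), cons(a, a)), s(0)), c, s(cons(0, c))))))  →  cons(s(0), s(k(s(a), m(m(s(cons(0, c)), cons(cons(0, a), cons(a, a)), s(0)), c, s(cons(0, c))))))   [R4 at 2.1.1.1]
2. cons(s(0), s(k(s(a), m(m(s(cons(0, c)), cons(cons(0, a), cons(a, a)), s(0)), c, s(cons(0, c))))))  →  cons(s(0), s(k(s(a), m(s(0), c, s(cons(0, c))))))   [R3 at 2.1.2.1]
3. cons(s(0), s(k(s(a), m(s(0), c, s(cons(0, c))))))  →  cons(s(0), s(k(s(a), s(cons(0, c)))))   [R3 at 2.1.2]
4. cons(s(0), s(k(s(a), s(cons(0, c)))))  →  cons(s(0), s(a))   [R4 at 2.1]

cons(s(0), s(a))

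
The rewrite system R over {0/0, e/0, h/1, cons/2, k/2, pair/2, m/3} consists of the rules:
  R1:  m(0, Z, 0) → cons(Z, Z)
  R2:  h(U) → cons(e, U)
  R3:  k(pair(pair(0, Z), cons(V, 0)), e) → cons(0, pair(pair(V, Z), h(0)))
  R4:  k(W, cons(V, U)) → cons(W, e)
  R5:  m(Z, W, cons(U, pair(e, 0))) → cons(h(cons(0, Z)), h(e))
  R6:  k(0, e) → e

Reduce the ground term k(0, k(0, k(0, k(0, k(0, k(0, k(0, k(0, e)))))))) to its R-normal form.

e

1. k(0, k(0, k(0, k(0, k(0, k(0, k(0, k(0, e))))))))  →  k(0, k(0, k(0, k(0, k(0, k(0, k(0, e)))))))   [R6 at 2.2.2.2.2.2.2]
2. k(0, k(0, k(0, k(0, k(0, k(0, k(0, e)))))))  →  k(0, k(0, k(0, k(0, k(0, k(0, e))))))   [R6 at 2.2.2.2.2.2]
3. k(0, k(0, k(0, k(0, k(0, k(0, e))))))  →  k(0, k(0, k(0, k(0, k(0, e)))))   [R6 at 2.2.2.2.2]
4. k(0, k(0, k(0, k(0, k(0, e)))))  →  k(0, k(0, k(0, k(0, e))))   [R6 at 2.2.2.2]
5. k(0, k(0, k(0, k(0, e))))  →  k(0, k(0, k(0, e)))   [R6 at 2.2.2]
6. k(0, k(0, k(0, e)))  →  k(0, k(0, e))   [R6 at 2.2]
7. k(0, k(0, e))  →  k(0, e)   [R6 at 2]
8. k(0, e)  →  e   [R6 at ε]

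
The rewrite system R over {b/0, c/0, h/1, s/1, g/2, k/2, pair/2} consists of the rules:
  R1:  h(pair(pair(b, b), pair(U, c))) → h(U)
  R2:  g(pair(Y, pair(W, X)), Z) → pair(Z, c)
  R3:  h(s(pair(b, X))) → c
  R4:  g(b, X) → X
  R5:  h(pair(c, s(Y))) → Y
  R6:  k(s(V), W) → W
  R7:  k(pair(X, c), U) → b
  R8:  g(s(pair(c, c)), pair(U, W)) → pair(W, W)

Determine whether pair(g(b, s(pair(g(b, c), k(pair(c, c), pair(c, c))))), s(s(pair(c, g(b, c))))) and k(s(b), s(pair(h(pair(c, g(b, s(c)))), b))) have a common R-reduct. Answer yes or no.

no — NF(t₁) = pair(s(pair(c, b)), s(s(pair(c, c)))), NF(t₂) = s(pair(c, b))

Reduce t₁ = pair(g(b, s(pair(g(b, c), k(pair(c, c), pair(c, c))))), s(s(pair(c, g(b, c))))):
1. pair(g(b, s(pair(g(b, c), k(pair(c, c), pair(c, c))))), s(s(pair(c, g(b, c)))))  →  pair(s(pair(g(b, c), k(pair(c, c), pair(c, c)))), s(s(pair(c, g(b, c)))))   [R4 at 1]
2. pair(s(pair(g(b, c), k(pair(c, c), pair(c, c)))), s(s(pair(c, g(b, c)))))  →  pair(s(pair(c, k(pair(c, c), pair(c, c)))), s(s(pair(c, g(b, c)))))   [R4 at 1.1.1]
3. pair(s(pair(c, k(pair(c, c), pair(c, c)))), s(s(pair(c, g(b, c)))))  →  pair(s(pair(c, b)), s(s(pair(c, g(b, c)))))   [R7 at 1.1.2]
4. pair(s(pair(c, b)), s(s(pair(c, g(b, c)))))  →  pair(s(pair(c, b)), s(s(pair(c, c))))   [R4 at 2.1.1.2]

Reduce t₂ = k(s(b), s(pair(h(pair(c, g(b, s(c)))), b))):
1. k(s(b), s(pair(h(pair(c, g(b, s(c)))), b)))  →  s(pair(h(pair(c, g(b, s(c)))), b))   [R6 at ε]
2. s(pair(h(pair(c, g(b, s(c)))), b))  →  s(pair(h(pair(c, s(c))), b))   [R4 at 1.1.1.2]
3. s(pair(h(pair(c, s(c))), b))  →  s(pair(c, b))   [R5 at 1.1]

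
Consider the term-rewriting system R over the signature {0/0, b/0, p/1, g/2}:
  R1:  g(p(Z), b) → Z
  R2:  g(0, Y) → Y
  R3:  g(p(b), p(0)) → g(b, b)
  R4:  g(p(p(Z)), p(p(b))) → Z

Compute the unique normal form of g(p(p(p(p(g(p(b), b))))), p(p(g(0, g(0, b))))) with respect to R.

p(p(b))

1. g(p(p(p(p(g(p(b), b))))), p(p(g(0, g(0, b)))))  →  g(p(p(p(p(b)))), p(p(g(0, g(0, b)))))   [R1 at 1.1.1.1.1]
2. g(p(p(p(p(b)))), p(p(g(0, g(0, b)))))  →  g(p(p(p(p(b)))), p(p(g(0, b))))   [R2 at 2.1.1]
3. g(p(p(p(p(b)))), p(p(g(0, b))))  →  g(p(p(p(p(b)))), p(p(b)))   [R2 at 2.1.1]
4. g(p(p(p(p(b)))), p(p(b)))  →  p(p(b))   [R4 at ε]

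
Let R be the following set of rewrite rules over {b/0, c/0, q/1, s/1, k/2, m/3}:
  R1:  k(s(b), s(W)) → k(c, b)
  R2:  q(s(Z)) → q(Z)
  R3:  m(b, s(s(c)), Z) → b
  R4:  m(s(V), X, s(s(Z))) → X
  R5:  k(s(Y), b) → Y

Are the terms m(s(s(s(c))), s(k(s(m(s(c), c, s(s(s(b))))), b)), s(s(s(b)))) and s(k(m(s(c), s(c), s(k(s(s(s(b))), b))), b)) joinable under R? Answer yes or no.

Reduce t₁ = m(s(s(s(c))), s(k(s(m(s(c), c, s(s(s(b))))), b)), s(s(s(b)))):
1. m(s(s(s(c))), s(k(s(m(s(c), c, s(s(s(b))))), b)), s(s(s(b))))  →  s(k(s(m(s(c), c, s(s(s(b))))), b))   [R4 at ε]
2. s(k(s(m(s(c), c, s(s(s(b))))), b))  →  s(m(s(c), c, s(s(s(b)))))   [R5 at 1]
3. s(m(s(c), c, s(s(s(b)))))  →  s(c)   [R4 at 1]

Reduce t₂ = s(k(m(s(c), s(c), s(k(s(s(s(b))), b))), b)):
1. s(k(m(s(c), s(c), s(k(s(s(s(b))), b))), b))  →  s(k(m(s(c), s(c), s(s(s(b)))), b))   [R5 at 1.1.3.1]
2. s(k(m(s(c), s(c), s(s(s(b)))), b))  →  s(k(s(c), b))   [R4 at 1.1]
3. s(k(s(c), b))  →  s(c)   [R5 at 1]

yes — NF(t₁) = s(c), NF(t₂) = s(c)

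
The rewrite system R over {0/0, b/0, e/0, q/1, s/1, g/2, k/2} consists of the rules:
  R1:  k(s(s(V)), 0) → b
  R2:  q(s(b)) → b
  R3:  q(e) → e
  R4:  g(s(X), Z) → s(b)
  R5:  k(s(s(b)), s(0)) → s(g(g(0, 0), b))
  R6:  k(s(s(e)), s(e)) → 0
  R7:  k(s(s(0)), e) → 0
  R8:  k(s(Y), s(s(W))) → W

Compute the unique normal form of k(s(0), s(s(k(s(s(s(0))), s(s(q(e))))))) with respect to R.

e

1. k(s(0), s(s(k(s(s(s(0))), s(s(q(e)))))))  →  k(s(s(s(0))), s(s(q(e))))   [R8 at ε]
2. k(s(s(s(0))), s(s(q(e))))  →  q(e)   [R8 at ε]
3. q(e)  →  e   [R3 at ε]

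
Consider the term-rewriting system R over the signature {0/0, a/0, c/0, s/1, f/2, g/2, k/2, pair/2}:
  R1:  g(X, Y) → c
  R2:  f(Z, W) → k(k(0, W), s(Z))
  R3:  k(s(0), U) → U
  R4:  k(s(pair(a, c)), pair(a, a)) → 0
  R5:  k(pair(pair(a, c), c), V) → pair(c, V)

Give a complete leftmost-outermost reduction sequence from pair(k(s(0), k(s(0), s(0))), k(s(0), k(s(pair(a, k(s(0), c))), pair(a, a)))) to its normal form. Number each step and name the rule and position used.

1. pair(k(s(0), k(s(0), s(0))), k(s(0), k(s(pair(a, k(s(0), c))), pair(a, a))))  →  pair(k(s(0), s(0)), k(s(0), k(s(pair(a, k(s(0), c))), pair(a, a))))   [R3 at 1]
2. pair(k(s(0), s(0)), k(s(0), k(s(pair(a, k(s(0), c))), pair(a, a))))  →  pair(s(0), k(s(0), k(s(pair(a, k(s(0), c))), pair(a, a))))   [R3 at 1]
3. pair(s(0), k(s(0), k(s(pair(a, k(s(0), c))), pair(a, a))))  →  pair(s(0), k(s(pair(a, k(s(0), c))), pair(a, a)))   [R3 at 2]
4. pair(s(0), k(s(pair(a, k(s(0), c))), pair(a, a)))  →  pair(s(0), k(s(pair(a, c)), pair(a, a)))   [R3 at 2.1.1.2]
5. pair(s(0), k(s(pair(a, c)), pair(a, a)))  →  pair(s(0), 0)   [R4 at 2]

pair(s(0), 0)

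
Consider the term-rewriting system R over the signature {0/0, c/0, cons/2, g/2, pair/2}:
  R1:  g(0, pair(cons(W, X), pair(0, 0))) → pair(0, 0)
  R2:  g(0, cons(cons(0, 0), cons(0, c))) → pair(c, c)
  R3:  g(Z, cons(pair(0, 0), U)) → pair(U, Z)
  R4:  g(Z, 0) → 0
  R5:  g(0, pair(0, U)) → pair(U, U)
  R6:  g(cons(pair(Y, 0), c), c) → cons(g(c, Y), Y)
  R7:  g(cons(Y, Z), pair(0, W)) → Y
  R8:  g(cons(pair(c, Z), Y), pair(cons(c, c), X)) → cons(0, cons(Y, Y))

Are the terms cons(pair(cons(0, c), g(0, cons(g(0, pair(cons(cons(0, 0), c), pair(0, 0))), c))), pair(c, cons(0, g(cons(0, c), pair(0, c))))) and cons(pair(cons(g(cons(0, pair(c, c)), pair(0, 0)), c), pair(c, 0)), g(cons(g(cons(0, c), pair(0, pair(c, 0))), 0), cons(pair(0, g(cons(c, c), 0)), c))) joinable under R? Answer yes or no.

yes — NF(t₁) = cons(pair(cons(0, c), pair(c, 0)), pair(c, cons(0, 0))), NF(t₂) = cons(pair(cons(0, c), pair(c, 0)), pair(c, cons(0, 0)))

Reduce t₁ = cons(pair(cons(0, c), g(0, cons(g(0, pair(cons(cons(0, 0), c), pair(0, 0))), c))), pair(c, cons(0, g(cons(0, c), pair(0, c))))):
1. cons(pair(cons(0, c), g(0, cons(g(0, pair(cons(cons(0, 0), c), pair(0, 0))), c))), pair(c, cons(0, g(cons(0, c), pair(0, c)))))  →  cons(pair(cons(0, c), g(0, cons(pair(0, 0), c))), pair(c, cons(0, g(cons(0, c), pair(0, c)))))   [R1 at 1.2.2.1]
2. cons(pair(cons(0, c), g(0, cons(pair(0, 0), c))), pair(c, cons(0, g(cons(0, c), pair(0, c)))))  →  cons(pair(cons(0, c), pair(c, 0)), pair(c, cons(0, g(cons(0, c), pair(0, c)))))   [R3 at 1.2]
3. cons(pair(cons(0, c), pair(c, 0)), pair(c, cons(0, g(cons(0, c), pair(0, c)))))  →  cons(pair(cons(0, c), pair(c, 0)), pair(c, cons(0, 0)))   [R7 at 2.2.2]

Reduce t₂ = cons(pair(cons(g(cons(0, pair(c, c)), pair(0, 0)), c), pair(c, 0)), g(cons(g(cons(0, c), pair(0, pair(c, 0))), 0), cons(pair(0, g(cons(c, c), 0)), c))):
1. cons(pair(cons(g(cons(0, pair(c, c)), pair(0, 0)), c), pair(c, 0)), g(cons(g(cons(0, c), pair(0, pair(c, 0))), 0), cons(pair(0, g(cons(c, c), 0)), c)))  →  cons(pair(cons(0, c), pair(c, 0)), g(cons(g(cons(0, c), pair(0, pair(c, 0))), 0), cons(pair(0, g(cons(c, c), 0)), c)))   [R7 at 1.1.1]
2. cons(pair(cons(0, c), pair(c, 0)), g(cons(g(cons(0, c), pair(0, pair(c, 0))), 0), cons(pair(0, g(cons(c, c), 0)), c)))  →  cons(pair(cons(0, c), pair(c, 0)), g(cons(0, 0), cons(pair(0, g(cons(c, c), 0)), c)))   [R7 at 2.1.1]
3. cons(pair(cons(0, c), pair(c, 0)), g(cons(0, 0), cons(pair(0, g(cons(c, c), 0)), c)))  →  cons(pair(cons(0, c), pair(c, 0)), g(cons(0, 0), cons(pair(0, 0), c)))   [R4 at 2.2.1.2]
4. cons(pair(cons(0, c), pair(c, 0)), g(cons(0, 0), cons(pair(0, 0), c)))  →  cons(pair(cons(0, c), pair(c, 0)), pair(c, cons(0, 0)))   [R3 at 2]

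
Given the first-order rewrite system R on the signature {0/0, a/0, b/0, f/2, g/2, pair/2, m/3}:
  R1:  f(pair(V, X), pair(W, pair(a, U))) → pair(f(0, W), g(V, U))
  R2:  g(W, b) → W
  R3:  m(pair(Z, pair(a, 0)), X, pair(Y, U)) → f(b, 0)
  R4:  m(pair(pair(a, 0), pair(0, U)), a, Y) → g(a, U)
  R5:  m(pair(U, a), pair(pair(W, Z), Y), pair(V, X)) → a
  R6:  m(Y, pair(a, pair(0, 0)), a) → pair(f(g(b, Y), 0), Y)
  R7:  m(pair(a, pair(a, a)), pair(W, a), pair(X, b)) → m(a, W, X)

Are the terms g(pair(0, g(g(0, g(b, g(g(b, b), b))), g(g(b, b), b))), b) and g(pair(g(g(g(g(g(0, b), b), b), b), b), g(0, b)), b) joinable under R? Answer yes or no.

yes — NF(t₁) = pair(0, 0), NF(t₂) = pair(0, 0)

Reduce t₁ = g(pair(0, g(g(0, g(b, g(g(b, b), b))), g(g(b, b), b))), b):
1. g(pair(0, g(g(0, g(b, g(g(b, b), b))), g(g(b, b), b))), b)  →  pair(0, g(g(0, g(b, g(g(b, b), b))), g(g(b, b), b)))   [R2 at ε]
2. pair(0, g(g(0, g(b, g(g(b, b), b))), g(g(b, b), b)))  →  pair(0, g(g(0, g(b, g(b, b))), g(g(b, b), b)))   [R2 at 2.1.2.2]
3. pair(0, g(g(0, g(b, g(b, b))), g(g(b, b), b)))  →  pair(0, g(g(0, g(b, b)), g(g(b, b), b)))   [R2 at 2.1.2.2]
4. pair(0, g(g(0, g(b, b)), g(g(b, b), b)))  →  pair(0, g(g(0, b), g(g(b, b), b)))   [R2 at 2.1.2]
5. pair(0, g(g(0, b), g(g(b, b), b)))  →  pair(0, g(0, g(g(b, b), b)))   [R2 at 2.1]
6. pair(0, g(0, g(g(b, b), b)))  →  pair(0, g(0, g(b, b)))   [R2 at 2.2]
7. pair(0, g(0, g(b, b)))  →  pair(0, g(0, b))   [R2 at 2.2]
8. pair(0, g(0, b))  →  pair(0, 0)   [R2 at 2]

Reduce t₂ = g(pair(g(g(g(g(g(0, b), b), b), b), b), g(0, b)), b):
1. g(pair(g(g(g(g(g(0, b), b), b), b), b), g(0, b)), b)  →  pair(g(g(g(g(g(0, b), b), b), b), b), g(0, b))   [R2 at ε]
2. pair(g(g(g(g(g(0, b), b), b), b), b), g(0, b))  →  pair(g(g(g(g(0, b), b), b), b), g(0, b))   [R2 at 1]
3. pair(g(g(g(g(0, b), b), b), b), g(0, b))  →  pair(g(g(g(0, b), b), b), g(0, b))   [R2 at 1]
4. pair(g(g(g(0, b), b), b), g(0, b))  →  pair(g(g(0, b), b), g(0, b))   [R2 at 1]
5. pair(g(g(0, b), b), g(0, b))  →  pair(g(0, b), g(0, b))   [R2 at 1]
6. pair(g(0, b), g(0, b))  →  pair(0, g(0, b))   [R2 at 1]
7. pair(0, g(0, b))  →  pair(0, 0)   [R2 at 2]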